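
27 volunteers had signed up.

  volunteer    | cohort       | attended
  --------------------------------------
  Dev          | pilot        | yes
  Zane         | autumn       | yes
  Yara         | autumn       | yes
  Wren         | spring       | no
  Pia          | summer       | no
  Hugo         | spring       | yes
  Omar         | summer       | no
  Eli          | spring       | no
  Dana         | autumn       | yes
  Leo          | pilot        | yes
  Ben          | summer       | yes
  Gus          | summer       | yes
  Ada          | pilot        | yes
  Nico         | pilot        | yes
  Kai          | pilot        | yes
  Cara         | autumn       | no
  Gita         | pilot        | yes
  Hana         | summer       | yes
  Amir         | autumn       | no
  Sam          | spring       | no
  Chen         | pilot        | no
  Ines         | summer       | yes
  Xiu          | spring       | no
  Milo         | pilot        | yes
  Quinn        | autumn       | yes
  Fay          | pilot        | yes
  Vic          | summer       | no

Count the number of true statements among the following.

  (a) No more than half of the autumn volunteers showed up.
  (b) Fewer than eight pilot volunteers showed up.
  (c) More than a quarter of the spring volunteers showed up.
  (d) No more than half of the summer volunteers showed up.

0

(a) autumn: |A| = 6, |A ∩ B| = 4; needs |A ∩ B| ≤ |A ∖ B| — false.
(b) pilot: |A| = 9, |A ∩ B| = 8; needs |A ∩ B| < 8 — false.
(c) spring: |A| = 5, |A ∩ B| = 1; needs |A ∩ B| / |A| > 1/4 — false.
(d) summer: |A| = 7, |A ∩ B| = 4; needs |A ∩ B| ≤ |A ∖ B| — false.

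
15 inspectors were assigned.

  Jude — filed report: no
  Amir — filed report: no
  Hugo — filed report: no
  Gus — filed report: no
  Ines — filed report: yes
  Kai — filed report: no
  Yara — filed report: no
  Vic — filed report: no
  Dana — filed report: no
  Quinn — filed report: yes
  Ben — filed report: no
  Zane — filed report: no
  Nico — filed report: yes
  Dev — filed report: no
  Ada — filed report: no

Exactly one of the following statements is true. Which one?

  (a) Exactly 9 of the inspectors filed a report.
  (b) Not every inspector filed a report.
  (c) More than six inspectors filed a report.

(b)

|A| = 15, |A ∩ B| = 3, |A ∖ B| = 12.
(a) requires |A ∩ B| = 9: false.
(b) requires A ⊄ B (|A ∖ B| ≥ 1): true.
(c) requires |A ∩ B| > 6: false.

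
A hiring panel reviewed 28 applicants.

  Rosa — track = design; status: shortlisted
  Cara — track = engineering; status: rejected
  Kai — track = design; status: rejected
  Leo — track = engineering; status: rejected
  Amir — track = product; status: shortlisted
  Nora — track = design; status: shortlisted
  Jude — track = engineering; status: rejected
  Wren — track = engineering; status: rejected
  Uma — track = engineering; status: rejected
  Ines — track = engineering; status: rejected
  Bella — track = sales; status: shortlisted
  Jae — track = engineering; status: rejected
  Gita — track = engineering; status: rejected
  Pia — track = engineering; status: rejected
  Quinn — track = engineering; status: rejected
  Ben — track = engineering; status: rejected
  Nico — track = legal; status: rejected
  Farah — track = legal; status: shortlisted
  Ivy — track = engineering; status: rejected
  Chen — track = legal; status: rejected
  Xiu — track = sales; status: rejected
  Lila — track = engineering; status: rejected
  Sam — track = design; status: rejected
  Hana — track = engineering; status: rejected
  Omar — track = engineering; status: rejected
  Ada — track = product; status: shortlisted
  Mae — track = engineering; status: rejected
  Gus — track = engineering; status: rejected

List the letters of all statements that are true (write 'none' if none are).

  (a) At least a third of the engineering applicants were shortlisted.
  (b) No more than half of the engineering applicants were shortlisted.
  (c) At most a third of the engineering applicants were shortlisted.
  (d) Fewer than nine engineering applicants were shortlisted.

(b), (c), (d)

|A| = 17, |A ∩ B| = 0, |A ∖ B| = 17.
(a) |A ∩ B| / |A| ≥ 1/3: fails.
(b) |A ∩ B| ≤ |A ∖ B|: holds.
(c) |A ∩ B| / |A| ≤ 1/3: holds.
(d) |A ∩ B| < 9: holds.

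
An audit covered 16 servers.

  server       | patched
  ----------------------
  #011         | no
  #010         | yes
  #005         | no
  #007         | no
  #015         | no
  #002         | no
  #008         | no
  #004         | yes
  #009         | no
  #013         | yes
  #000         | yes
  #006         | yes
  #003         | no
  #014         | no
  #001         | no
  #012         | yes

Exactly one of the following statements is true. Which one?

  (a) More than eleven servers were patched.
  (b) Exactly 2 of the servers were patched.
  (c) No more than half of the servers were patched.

|A| = 16, |A ∩ B| = 6, |A ∖ B| = 10.
(a) requires |A ∩ B| > 11: false.
(b) requires |A ∩ B| = 2: false.
(c) requires |A ∩ B| ≤ |A ∖ B|: true.

(c)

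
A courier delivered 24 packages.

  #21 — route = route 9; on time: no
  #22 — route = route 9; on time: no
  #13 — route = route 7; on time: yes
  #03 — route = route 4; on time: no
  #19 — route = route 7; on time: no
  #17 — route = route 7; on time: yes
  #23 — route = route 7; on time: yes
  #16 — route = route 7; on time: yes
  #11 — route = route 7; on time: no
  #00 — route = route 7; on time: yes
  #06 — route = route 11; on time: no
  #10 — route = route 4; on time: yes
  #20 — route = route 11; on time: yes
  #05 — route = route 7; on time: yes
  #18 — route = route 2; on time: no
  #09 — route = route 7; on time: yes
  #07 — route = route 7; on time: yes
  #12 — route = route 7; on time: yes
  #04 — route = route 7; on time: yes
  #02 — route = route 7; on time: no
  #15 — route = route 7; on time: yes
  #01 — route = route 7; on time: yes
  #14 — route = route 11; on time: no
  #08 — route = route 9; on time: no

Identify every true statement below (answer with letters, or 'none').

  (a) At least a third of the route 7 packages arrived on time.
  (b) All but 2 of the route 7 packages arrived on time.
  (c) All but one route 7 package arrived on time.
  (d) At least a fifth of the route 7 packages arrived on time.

|A| = 15, |A ∩ B| = 12, |A ∖ B| = 3.
(a) |A ∩ B| / |A| ≥ 1/3: holds.
(b) |A ∖ B| = 2: fails.
(c) |A ∖ B| = 1: fails.
(d) |A ∩ B| / |A| ≥ 1/5: holds.

(a), (d)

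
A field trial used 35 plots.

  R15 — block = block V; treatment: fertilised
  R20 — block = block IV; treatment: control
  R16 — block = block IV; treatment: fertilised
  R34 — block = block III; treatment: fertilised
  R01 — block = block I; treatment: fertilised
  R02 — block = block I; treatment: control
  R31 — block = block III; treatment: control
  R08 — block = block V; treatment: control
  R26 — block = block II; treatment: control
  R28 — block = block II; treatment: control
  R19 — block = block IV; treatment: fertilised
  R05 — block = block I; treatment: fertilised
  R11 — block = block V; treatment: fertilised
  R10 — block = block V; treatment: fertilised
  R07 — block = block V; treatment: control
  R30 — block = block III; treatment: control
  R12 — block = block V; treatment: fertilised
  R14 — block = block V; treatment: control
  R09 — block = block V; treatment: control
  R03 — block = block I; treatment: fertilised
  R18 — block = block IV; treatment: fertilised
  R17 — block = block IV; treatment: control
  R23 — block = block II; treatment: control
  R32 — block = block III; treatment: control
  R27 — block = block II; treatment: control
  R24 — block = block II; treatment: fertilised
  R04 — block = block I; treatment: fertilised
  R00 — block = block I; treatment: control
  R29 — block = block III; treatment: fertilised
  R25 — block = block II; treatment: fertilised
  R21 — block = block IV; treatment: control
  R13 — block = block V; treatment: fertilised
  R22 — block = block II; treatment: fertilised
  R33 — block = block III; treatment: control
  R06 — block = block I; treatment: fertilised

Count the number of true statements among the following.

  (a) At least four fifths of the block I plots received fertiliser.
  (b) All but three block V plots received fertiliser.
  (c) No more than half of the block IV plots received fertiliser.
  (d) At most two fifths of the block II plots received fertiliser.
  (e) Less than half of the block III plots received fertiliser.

2

(a) block I: |A| = 7, |A ∩ B| = 5; needs |A ∩ B| / |A| ≥ 4/5 — false.
(b) block V: |A| = 9, |A ∩ B| = 5; needs |A ∖ B| = 3 — false.
(c) block IV: |A| = 6, |A ∩ B| = 3; needs |A ∩ B| ≤ |A ∖ B| — true.
(d) block II: |A| = 7, |A ∩ B| = 3; needs |A ∩ B| / |A| ≤ 2/5 — false.
(e) block III: |A| = 6, |A ∩ B| = 2; needs |A ∩ B| < |A ∖ B| — true.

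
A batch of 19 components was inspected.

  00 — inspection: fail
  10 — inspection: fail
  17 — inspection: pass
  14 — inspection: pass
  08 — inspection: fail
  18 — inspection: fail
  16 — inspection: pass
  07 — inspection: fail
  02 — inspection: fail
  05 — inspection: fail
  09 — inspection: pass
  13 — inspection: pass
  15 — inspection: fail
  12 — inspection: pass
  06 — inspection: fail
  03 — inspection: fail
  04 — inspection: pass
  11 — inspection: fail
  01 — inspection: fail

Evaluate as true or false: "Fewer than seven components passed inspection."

False

The determiner here denotes the relation: |A ∩ B| < 7.
|A| = 19, |A ∩ B| = 7, |A ∖ B| = 12.
|A ∩ B| = 7, so the statement is false.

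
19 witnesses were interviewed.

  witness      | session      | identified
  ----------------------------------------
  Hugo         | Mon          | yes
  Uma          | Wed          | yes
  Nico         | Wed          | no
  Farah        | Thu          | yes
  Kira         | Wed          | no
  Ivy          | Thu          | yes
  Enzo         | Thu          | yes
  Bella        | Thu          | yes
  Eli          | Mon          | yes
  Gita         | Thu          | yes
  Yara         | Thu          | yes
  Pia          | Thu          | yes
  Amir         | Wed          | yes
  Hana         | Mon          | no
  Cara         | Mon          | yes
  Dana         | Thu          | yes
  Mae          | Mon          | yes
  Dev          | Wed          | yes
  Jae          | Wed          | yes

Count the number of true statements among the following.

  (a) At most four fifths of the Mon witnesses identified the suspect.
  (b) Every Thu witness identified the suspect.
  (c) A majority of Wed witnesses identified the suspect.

(a) Mon: |A| = 5, |A ∩ B| = 4; needs |A ∩ B| / |A| ≤ 4/5 — true.
(b) Thu: |A| = 8, |A ∩ B| = 8; needs A ⊆ B, i.e. every element of A is in B (|A ∖ B| = 0) — true.
(c) Wed: |A| = 6, |A ∩ B| = 4; needs |A ∩ B| > |A ∖ B| — true.

3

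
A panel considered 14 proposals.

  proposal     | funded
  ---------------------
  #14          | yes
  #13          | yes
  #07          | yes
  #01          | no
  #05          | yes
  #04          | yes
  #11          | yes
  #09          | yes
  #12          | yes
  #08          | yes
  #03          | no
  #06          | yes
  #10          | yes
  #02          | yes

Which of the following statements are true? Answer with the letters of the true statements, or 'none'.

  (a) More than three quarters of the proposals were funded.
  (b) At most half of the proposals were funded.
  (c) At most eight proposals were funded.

|A| = 14, |A ∩ B| = 12, |A ∖ B| = 2.
(a) |A ∩ B| / |A| > 3/4: holds.
(b) |A ∩ B| ≤ |A ∖ B|: fails.
(c) |A ∩ B| ≤ 8: fails.

(a)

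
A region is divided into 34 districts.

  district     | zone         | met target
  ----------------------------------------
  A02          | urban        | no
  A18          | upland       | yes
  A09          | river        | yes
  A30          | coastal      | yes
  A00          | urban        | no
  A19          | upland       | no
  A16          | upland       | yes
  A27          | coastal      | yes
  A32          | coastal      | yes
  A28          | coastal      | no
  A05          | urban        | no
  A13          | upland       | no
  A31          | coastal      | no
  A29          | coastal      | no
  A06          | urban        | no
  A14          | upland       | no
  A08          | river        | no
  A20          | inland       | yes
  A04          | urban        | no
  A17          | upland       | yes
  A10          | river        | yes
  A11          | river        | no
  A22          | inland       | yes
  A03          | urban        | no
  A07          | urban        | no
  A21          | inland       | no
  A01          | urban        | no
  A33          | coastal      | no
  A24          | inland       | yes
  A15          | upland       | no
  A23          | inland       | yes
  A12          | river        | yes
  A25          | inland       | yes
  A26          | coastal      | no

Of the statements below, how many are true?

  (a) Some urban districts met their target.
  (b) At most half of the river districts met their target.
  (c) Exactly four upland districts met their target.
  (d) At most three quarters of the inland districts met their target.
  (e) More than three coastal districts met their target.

(a) urban: |A| = 8, |A ∩ B| = 0; needs A ∩ B ≠ ∅ (|A ∩ B| ≥ 1) — false.
(b) river: |A| = 5, |A ∩ B| = 3; needs |A ∩ B| ≤ |A ∖ B| — false.
(c) upland: |A| = 7, |A ∩ B| = 3; needs |A ∩ B| = 4 — false.
(d) inland: |A| = 6, |A ∩ B| = 5; needs |A ∩ B| / |A| ≤ 3/4 — false.
(e) coastal: |A| = 8, |A ∩ B| = 3; needs |A ∩ B| > 3 — false.

0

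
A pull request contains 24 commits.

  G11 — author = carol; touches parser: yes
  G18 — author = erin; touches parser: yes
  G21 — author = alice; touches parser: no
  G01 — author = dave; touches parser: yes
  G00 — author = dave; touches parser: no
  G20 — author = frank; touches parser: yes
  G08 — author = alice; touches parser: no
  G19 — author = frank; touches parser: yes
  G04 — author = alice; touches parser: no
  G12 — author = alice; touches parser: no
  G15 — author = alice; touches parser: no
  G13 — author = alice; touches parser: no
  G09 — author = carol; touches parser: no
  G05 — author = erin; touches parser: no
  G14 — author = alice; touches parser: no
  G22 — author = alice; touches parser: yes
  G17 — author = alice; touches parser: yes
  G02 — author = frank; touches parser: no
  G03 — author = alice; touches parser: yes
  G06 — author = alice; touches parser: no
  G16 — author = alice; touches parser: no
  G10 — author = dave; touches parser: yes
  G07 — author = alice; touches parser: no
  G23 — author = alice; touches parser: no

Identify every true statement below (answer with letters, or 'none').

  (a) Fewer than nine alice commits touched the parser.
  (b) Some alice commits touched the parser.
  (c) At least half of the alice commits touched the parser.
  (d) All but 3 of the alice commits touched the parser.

(a), (b)

|A| = 14, |A ∩ B| = 3, |A ∖ B| = 11.
(a) |A ∩ B| < 9: holds.
(b) A ∩ B ≠ ∅ (|A ∩ B| ≥ 1): holds.
(c) |A ∩ B| ≥ |A ∖ B|: fails.
(d) |A ∖ B| = 3: fails.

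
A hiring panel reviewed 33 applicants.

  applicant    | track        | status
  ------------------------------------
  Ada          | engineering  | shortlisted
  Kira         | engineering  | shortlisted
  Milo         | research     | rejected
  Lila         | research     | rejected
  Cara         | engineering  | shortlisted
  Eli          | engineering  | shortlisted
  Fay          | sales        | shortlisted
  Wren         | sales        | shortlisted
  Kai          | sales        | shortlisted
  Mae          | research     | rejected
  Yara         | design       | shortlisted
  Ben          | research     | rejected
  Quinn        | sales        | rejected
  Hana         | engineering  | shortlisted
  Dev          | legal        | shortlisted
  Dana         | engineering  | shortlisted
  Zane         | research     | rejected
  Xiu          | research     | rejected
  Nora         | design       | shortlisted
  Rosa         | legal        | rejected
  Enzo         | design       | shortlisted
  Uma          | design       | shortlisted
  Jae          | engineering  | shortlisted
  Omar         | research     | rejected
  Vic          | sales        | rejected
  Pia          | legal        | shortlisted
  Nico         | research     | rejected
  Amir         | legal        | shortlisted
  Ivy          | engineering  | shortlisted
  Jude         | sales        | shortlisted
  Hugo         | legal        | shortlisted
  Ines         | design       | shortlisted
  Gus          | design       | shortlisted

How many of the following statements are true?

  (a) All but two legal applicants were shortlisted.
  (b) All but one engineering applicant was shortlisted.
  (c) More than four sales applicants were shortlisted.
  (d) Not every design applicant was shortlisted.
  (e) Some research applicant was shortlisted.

0

(a) legal: |A| = 5, |A ∩ B| = 4; needs |A ∖ B| = 2 — false.
(b) engineering: |A| = 8, |A ∩ B| = 8; needs |A ∖ B| = 1 — false.
(c) sales: |A| = 6, |A ∩ B| = 4; needs |A ∩ B| > 4 — false.
(d) design: |A| = 6, |A ∩ B| = 6; needs A ⊄ B (|A ∖ B| ≥ 1) — false.
(e) research: |A| = 8, |A ∩ B| = 0; needs A ∩ B ≠ ∅ (|A ∩ B| ≥ 1) — false.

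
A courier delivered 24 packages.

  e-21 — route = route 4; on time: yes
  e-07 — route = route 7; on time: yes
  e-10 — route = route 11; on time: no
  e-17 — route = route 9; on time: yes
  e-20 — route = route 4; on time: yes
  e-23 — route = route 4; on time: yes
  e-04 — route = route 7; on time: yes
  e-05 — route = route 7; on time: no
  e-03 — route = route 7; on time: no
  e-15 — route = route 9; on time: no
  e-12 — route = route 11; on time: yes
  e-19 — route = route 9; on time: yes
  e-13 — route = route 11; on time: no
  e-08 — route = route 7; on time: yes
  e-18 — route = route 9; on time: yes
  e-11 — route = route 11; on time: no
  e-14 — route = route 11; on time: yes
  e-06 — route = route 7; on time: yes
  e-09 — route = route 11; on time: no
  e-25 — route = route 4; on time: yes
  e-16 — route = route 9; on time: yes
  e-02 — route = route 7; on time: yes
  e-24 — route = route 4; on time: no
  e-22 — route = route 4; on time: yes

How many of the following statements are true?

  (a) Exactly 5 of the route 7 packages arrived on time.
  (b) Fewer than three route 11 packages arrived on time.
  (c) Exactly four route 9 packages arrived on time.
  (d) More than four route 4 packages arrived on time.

4

(a) route 7: |A| = 7, |A ∩ B| = 5; needs |A ∩ B| = 5 — true.
(b) route 11: |A| = 6, |A ∩ B| = 2; needs |A ∩ B| < 3 — true.
(c) route 9: |A| = 5, |A ∩ B| = 4; needs |A ∩ B| = 4 — true.
(d) route 4: |A| = 6, |A ∩ B| = 5; needs |A ∩ B| > 4 — true.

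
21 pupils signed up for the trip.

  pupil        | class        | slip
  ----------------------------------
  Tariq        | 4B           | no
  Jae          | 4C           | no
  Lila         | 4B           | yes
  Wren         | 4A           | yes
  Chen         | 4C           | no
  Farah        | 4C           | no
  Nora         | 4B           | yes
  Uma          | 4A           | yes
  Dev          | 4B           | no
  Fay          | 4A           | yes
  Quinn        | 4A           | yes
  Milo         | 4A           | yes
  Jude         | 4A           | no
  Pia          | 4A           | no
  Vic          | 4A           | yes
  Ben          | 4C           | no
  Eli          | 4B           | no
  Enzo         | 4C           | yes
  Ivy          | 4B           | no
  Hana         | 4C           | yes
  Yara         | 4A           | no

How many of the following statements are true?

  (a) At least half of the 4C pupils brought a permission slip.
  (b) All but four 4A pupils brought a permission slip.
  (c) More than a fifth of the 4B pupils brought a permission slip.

1

(a) 4C: |A| = 6, |A ∩ B| = 2; needs |A ∩ B| ≥ |A ∖ B| — false.
(b) 4A: |A| = 9, |A ∩ B| = 6; needs |A ∖ B| = 4 — false.
(c) 4B: |A| = 6, |A ∩ B| = 2; needs |A ∩ B| / |A| > 1/5 — true.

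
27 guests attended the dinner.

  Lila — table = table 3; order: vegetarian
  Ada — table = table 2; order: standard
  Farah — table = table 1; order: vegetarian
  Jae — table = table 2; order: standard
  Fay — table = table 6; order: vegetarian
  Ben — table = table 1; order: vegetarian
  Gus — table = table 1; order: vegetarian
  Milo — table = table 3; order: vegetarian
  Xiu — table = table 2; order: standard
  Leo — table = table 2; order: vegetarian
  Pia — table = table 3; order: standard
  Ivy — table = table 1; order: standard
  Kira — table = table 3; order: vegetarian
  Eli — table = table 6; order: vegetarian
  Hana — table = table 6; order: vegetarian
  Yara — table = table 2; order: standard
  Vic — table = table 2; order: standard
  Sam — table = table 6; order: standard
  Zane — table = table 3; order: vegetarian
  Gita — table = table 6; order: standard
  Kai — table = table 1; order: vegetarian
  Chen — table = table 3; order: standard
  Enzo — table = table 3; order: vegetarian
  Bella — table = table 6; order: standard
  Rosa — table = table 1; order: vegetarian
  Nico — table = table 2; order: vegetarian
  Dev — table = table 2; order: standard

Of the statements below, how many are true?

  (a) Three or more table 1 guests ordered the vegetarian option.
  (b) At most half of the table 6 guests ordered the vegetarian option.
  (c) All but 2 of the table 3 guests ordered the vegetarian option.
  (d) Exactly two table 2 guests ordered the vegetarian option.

4

(a) table 1: |A| = 6, |A ∩ B| = 5; needs |A ∩ B| ≥ 3 — true.
(b) table 6: |A| = 6, |A ∩ B| = 3; needs |A ∩ B| ≤ |A ∖ B| — true.
(c) table 3: |A| = 7, |A ∩ B| = 5; needs |A ∖ B| = 2 — true.
(d) table 2: |A| = 8, |A ∩ B| = 2; needs |A ∩ B| = 2 — true.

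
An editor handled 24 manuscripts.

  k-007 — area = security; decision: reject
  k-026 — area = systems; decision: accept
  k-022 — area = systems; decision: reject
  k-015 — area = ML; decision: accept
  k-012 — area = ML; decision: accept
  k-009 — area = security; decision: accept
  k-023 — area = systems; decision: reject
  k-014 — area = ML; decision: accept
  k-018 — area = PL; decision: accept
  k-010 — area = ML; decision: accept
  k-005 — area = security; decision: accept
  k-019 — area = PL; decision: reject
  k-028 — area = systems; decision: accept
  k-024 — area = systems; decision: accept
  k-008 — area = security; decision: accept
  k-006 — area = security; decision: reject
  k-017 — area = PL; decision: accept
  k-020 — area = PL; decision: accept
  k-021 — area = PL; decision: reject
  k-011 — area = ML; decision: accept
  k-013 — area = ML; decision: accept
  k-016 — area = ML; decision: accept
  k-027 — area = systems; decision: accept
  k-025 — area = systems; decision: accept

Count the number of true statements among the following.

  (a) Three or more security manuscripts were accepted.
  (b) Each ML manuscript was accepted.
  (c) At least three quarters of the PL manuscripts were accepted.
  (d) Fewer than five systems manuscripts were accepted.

(a) security: |A| = 5, |A ∩ B| = 3; needs |A ∩ B| ≥ 3 — true.
(b) ML: |A| = 7, |A ∩ B| = 7; needs A ⊆ B, i.e. every element of A is in B (|A ∖ B| = 0) — true.
(c) PL: |A| = 5, |A ∩ B| = 3; needs |A ∩ B| / |A| ≥ 3/4 — false.
(d) systems: |A| = 7, |A ∩ B| = 5; needs |A ∩ B| < 5 — false.

2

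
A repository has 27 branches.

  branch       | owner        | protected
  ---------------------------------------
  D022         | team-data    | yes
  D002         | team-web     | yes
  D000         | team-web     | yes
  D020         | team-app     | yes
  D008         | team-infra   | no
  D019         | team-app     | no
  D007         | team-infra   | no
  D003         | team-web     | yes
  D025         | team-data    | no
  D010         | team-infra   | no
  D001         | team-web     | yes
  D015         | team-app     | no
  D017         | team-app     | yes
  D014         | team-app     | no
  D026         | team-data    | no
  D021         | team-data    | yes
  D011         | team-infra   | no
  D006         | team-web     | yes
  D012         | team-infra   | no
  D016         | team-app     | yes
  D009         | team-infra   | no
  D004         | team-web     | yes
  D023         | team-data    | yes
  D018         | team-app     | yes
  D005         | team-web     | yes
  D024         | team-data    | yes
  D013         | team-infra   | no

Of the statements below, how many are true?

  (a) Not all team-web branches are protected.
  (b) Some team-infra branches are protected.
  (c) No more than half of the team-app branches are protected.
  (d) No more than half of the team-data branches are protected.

0

(a) team-web: |A| = 7, |A ∩ B| = 7; needs A ⊄ B (|A ∖ B| ≥ 1) — false.
(b) team-infra: |A| = 7, |A ∩ B| = 0; needs A ∩ B ≠ ∅ (|A ∩ B| ≥ 1) — false.
(c) team-app: |A| = 7, |A ∩ B| = 4; needs |A ∩ B| ≤ |A ∖ B| — false.
(d) team-data: |A| = 6, |A ∩ B| = 4; needs |A ∩ B| ≤ |A ∖ B| — false.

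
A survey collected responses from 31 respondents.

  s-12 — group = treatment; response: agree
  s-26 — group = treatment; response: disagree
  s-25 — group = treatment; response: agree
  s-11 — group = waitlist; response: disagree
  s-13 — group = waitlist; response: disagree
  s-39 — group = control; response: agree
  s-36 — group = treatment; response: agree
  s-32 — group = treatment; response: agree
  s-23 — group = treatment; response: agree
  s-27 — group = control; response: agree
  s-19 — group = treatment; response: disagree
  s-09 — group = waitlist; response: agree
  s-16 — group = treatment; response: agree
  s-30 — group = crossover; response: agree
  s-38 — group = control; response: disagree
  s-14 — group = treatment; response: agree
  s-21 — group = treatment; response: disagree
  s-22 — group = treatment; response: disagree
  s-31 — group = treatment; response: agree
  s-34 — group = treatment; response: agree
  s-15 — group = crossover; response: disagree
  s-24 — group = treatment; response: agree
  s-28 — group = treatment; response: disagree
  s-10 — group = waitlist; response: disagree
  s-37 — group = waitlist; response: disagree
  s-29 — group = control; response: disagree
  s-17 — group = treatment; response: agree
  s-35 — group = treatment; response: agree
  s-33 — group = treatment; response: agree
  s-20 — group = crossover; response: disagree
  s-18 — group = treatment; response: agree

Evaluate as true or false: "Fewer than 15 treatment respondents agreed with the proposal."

'Fewer than 15 treatment respondents agreed with the proposal' holds iff |A ∩ B| < 15.
|A| = 19, |A ∩ B| = 14, |A ∖ B| = 5.
|A ∩ B| = 14, so the statement is true.

True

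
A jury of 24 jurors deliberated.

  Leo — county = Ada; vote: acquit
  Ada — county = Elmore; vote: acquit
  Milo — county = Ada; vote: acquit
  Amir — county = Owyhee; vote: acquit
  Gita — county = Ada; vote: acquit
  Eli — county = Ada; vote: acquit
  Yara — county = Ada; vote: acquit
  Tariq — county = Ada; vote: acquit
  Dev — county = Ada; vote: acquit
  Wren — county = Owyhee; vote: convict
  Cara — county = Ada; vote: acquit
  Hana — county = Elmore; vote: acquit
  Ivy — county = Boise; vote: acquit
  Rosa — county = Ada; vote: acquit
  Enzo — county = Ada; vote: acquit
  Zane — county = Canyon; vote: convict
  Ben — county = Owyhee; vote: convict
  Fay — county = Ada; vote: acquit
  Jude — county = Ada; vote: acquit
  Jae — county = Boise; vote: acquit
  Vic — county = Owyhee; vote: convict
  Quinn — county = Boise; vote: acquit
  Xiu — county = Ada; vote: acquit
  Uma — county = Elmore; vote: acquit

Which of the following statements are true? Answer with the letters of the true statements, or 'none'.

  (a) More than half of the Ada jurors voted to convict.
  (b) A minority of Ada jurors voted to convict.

(b)

|A| = 13, |A ∩ B| = 0, |A ∖ B| = 13.
(a) |A ∩ B| > |A ∖ B|: fails.
(b) |A ∩ B| < |A ∖ B|: holds.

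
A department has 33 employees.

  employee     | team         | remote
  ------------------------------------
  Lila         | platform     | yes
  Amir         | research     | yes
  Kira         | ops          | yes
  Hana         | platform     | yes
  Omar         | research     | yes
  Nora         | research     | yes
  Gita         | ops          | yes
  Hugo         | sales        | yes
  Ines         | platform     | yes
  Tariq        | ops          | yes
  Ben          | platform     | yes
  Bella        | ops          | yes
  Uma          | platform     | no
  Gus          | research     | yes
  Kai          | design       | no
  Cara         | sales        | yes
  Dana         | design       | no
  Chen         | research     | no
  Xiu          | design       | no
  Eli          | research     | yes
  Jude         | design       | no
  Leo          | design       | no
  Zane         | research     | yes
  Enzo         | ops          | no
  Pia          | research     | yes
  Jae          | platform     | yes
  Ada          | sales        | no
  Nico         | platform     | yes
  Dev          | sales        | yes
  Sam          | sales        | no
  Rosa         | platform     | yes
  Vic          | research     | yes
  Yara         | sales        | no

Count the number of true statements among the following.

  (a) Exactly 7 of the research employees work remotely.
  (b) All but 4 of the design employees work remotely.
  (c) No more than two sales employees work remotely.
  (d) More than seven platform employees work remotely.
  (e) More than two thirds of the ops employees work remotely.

1

(a) research: |A| = 9, |A ∩ B| = 8; needs |A ∩ B| = 7 — false.
(b) design: |A| = 5, |A ∩ B| = 0; needs |A ∖ B| = 4 — false.
(c) sales: |A| = 6, |A ∩ B| = 3; needs |A ∩ B| ≤ 2 — false.
(d) platform: |A| = 8, |A ∩ B| = 7; needs |A ∩ B| > 7 — false.
(e) ops: |A| = 5, |A ∩ B| = 4; needs |A ∩ B| / |A| > 2/3 — true.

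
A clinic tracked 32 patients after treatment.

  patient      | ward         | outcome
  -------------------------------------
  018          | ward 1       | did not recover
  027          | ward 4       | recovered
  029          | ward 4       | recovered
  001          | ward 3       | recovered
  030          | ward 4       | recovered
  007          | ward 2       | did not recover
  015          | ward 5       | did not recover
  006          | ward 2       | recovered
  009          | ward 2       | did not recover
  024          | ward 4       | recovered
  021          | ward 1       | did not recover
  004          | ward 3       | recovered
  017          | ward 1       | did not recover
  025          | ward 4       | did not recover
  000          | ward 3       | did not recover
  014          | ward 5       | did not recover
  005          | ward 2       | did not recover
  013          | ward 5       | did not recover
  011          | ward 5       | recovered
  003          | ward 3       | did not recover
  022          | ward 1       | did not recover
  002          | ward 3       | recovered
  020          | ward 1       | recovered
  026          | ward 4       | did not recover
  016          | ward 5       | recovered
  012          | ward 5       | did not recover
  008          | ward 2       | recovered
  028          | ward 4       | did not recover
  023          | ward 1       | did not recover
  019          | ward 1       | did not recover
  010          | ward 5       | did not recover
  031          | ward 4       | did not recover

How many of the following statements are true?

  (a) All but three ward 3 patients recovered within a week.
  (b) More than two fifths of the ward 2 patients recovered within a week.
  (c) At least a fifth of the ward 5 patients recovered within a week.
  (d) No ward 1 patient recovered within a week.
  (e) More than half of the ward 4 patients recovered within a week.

1

(a) ward 3: |A| = 5, |A ∩ B| = 3; needs |A ∖ B| = 3 — false.
(b) ward 2: |A| = 5, |A ∩ B| = 2; needs |A ∩ B| / |A| > 2/5 — false.
(c) ward 5: |A| = 7, |A ∩ B| = 2; needs |A ∩ B| / |A| ≥ 1/5 — true.
(d) ward 1: |A| = 7, |A ∩ B| = 1; needs A ∩ B = ∅ (|A ∩ B| = 0) — false.
(e) ward 4: |A| = 8, |A ∩ B| = 4; needs |A ∩ B| > |A ∖ B| — false.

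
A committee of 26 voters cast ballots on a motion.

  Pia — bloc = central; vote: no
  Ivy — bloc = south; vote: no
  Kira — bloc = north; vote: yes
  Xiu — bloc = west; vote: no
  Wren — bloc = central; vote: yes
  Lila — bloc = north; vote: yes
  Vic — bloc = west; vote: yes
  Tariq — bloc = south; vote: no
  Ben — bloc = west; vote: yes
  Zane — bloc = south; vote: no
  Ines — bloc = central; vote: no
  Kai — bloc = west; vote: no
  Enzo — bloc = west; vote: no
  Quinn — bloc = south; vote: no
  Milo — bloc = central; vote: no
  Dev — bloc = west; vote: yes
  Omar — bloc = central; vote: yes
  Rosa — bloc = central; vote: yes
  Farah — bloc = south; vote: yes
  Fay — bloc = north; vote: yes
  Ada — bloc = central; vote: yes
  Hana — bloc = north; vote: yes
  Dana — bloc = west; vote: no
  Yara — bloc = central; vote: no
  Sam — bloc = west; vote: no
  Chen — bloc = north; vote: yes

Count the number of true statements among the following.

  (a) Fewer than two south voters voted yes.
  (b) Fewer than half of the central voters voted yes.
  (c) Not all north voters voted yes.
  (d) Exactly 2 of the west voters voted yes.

1

(a) south: |A| = 5, |A ∩ B| = 1; needs |A ∩ B| < 2 — true.
(b) central: |A| = 8, |A ∩ B| = 4; needs |A ∩ B| < |A ∖ B| — false.
(c) north: |A| = 5, |A ∩ B| = 5; needs A ⊄ B (|A ∖ B| ≥ 1) — false.
(d) west: |A| = 8, |A ∩ B| = 3; needs |A ∩ B| = 2 — false.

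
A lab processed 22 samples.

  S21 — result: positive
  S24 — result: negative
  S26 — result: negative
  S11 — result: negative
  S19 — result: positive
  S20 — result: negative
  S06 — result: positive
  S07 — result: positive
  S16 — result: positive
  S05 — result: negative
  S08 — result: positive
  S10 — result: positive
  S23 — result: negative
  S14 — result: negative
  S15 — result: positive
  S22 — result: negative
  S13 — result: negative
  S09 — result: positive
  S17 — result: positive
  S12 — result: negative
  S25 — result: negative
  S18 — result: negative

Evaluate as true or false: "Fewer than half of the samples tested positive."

'Fewer than half of the samples tested positive' holds iff |A ∩ B| < |A ∖ B|.
|A| = 22, |A ∩ B| = 10, |A ∖ B| = 12.
10 < 12, so the statement is true.

True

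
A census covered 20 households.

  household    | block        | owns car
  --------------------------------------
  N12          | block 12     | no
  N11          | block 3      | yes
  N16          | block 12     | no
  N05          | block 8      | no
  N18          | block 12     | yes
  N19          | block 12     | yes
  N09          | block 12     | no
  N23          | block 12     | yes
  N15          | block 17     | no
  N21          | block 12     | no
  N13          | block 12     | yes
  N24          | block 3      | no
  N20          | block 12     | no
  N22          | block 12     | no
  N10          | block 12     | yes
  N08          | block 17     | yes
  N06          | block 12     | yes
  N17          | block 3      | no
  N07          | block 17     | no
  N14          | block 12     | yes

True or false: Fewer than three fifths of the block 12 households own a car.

'Fewer than three fifths of the block 12 households own a car' holds iff |A ∩ B| / |A| < 3/5.
A (the restrictor) = {N12, N16, N18, N19, N09, N23, N21, N13, N20, N22, N10, N06, N14}, |A| = 13.
A ∩ B = {N18, N19, N23, N13, N10, N06, N14}, so |A ∩ B| = 7.
A ∖ B = {N12, N16, N09, N21, N20, N22}, so |A ∖ B| = 6.
|A ∩ B|/|A| = 7/13, so the statement is true.

True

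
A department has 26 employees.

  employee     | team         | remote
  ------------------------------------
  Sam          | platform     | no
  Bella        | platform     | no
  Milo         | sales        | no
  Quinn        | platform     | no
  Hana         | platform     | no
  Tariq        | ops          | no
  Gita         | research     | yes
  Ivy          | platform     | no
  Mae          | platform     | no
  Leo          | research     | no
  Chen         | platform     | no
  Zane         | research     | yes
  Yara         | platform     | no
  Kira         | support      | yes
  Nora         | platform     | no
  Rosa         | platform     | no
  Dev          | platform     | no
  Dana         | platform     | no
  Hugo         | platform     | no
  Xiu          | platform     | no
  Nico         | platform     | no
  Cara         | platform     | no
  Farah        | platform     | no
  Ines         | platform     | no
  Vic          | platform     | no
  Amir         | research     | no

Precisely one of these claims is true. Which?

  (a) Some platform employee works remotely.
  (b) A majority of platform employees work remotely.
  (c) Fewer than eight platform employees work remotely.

(c)

|A| = 19, |A ∩ B| = 0, |A ∖ B| = 19.
(a) requires A ∩ B ≠ ∅ (|A ∩ B| ≥ 1): false.
(b) requires |A ∩ B| > |A ∖ B|: false.
(c) requires |A ∩ B| < 8: true.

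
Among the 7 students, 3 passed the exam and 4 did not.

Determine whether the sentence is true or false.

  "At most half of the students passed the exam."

True

The determiner here denotes the relation: |A ∩ B| ≤ |A ∖ B|.
|A| = 7, |A ∩ B| = 3, |A ∖ B| = 4.
3 < 4, so the statement is true.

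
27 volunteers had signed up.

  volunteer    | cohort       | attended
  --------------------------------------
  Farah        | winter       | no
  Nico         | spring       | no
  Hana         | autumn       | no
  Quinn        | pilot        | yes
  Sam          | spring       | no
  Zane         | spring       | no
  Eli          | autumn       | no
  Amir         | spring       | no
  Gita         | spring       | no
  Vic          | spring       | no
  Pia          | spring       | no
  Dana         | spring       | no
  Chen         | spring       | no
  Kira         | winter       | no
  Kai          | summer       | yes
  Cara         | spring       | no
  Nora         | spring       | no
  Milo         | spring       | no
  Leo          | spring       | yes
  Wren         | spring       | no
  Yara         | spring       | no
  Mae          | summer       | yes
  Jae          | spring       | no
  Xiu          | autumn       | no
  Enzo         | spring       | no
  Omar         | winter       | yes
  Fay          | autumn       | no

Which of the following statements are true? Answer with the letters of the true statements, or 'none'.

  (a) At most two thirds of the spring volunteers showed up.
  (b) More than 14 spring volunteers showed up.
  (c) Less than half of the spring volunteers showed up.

|A| = 17, |A ∩ B| = 1, |A ∖ B| = 16.
(a) |A ∩ B| / |A| ≤ 2/3: holds.
(b) |A ∩ B| > 14: fails.
(c) |A ∩ B| < |A ∖ B|: holds.

(a), (c)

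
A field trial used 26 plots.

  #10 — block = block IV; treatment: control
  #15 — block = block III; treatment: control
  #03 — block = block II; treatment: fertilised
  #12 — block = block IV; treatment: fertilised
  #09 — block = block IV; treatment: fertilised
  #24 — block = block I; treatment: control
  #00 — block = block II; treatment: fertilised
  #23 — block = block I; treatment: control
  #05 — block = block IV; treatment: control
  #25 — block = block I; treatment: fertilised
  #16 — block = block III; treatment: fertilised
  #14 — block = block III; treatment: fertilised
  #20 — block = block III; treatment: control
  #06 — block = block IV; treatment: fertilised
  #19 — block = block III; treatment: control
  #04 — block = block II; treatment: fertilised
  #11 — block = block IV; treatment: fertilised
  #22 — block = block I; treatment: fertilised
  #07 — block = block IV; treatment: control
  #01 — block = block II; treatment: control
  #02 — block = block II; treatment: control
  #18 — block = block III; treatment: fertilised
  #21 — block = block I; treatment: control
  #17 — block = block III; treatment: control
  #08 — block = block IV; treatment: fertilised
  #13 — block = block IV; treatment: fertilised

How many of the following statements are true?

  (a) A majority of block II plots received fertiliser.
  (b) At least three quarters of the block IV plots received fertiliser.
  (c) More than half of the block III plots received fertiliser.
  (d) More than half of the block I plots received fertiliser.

1

(a) block II: |A| = 5, |A ∩ B| = 3; needs |A ∩ B| > |A ∖ B| — true.
(b) block IV: |A| = 9, |A ∩ B| = 6; needs |A ∩ B| / |A| ≥ 3/4 — false.
(c) block III: |A| = 7, |A ∩ B| = 3; needs |A ∩ B| > |A ∖ B| — false.
(d) block I: |A| = 5, |A ∩ B| = 2; needs |A ∩ B| > |A ∖ B| — false.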